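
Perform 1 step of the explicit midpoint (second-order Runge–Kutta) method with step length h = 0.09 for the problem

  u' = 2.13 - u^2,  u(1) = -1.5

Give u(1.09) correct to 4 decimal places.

-1.5123

Midpoint: k1 = f(s_n, u_n); k2 = f(s_n + h/2, u_n + (h/2)·k1); u_{n+1} = u_n + h·k2.
s=1.000000, u=-1.500000:
  k1 = f(1.000000, -1.500000) = -0.120000
  k2 = f(1.045000, -1.505400) = -0.136229
  u ← -1.500000 + 0.09·(-0.136229) = -1.512261
u(1.09) ≈ -1.5123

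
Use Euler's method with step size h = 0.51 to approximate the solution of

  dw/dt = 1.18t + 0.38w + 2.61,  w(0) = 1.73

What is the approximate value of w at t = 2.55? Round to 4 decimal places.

Euler: w_{n+1} = w_n + h·f(t_n, w_n).
t=0.000000, w=1.730000: f=3.267400 → w ← 1.730000 + 0.51·3.267400 = 3.396374
t=0.510000, w=3.396374: f=4.502422 → w ← 3.396374 + 0.51·4.502422 = 5.692609
t=1.020000, w=5.692609: f=5.976792 → w ← 5.692609 + 0.51·5.976792 = 8.740773
t=1.530000, w=8.740773: f=7.736894 → w ← 8.740773 + 0.51·7.736894 = 12.686589
t=2.040000, w=12.686589: f=9.838104 → w ← 12.686589 + 0.51·9.838104 = 17.704022
w(2.55) ≈ 17.7040

17.7040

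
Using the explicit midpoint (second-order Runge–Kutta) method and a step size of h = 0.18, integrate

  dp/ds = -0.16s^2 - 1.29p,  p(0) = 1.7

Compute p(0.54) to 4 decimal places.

Midpoint: k1 = f(s_n, p_n); k2 = f(s_n + h/2, p_n + (h/2)·k1); p_{n+1} = p_n + h·k2.
s=0.000000, p=1.700000:
  k1 = f(0.000000, 1.700000) = -2.193000
  k2 = f(0.090000, 1.502630) = -1.939689
  p ← 1.700000 + 0.18·(-1.939689) = 1.350856
s=0.180000, p=1.350856:
  k1 = f(0.180000, 1.350856) = -1.747788
  k2 = f(0.270000, 1.193555) = -1.551350
  p ← 1.350856 + 0.18·(-1.551350) = 1.071613
s=0.360000, p=1.071613:
  k1 = f(0.360000, 1.071613) = -1.403117
  k2 = f(0.450000, 0.945333) = -1.251879
  p ← 1.071613 + 0.18·(-1.251879) = 0.846275
p(0.54) ≈ 0.8463

0.8463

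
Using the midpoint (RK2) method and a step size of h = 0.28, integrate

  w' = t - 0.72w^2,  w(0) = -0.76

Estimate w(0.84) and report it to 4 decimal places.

Midpoint: k1 = f(t_n, w_n); k2 = f(t_n + h/2, w_n + (h/2)·k1); w_{n+1} = w_n + h·k2.
t=0.000000, w=-0.760000:
  k1 = f(0.000000, -0.760000) = -0.415872
  k2 = f(0.140000, -0.818222) = -0.342031
  w ← -0.760000 + 0.28·(-0.342031) = -0.855769
t=0.280000, w=-0.855769:
  k1 = f(0.280000, -0.855769) = -0.247285
  k2 = f(0.420000, -0.890389) = -0.150810
  w ← -0.855769 + 0.28·(-0.150810) = -0.897995
t=0.560000, w=-0.897995:
  k1 = f(0.560000, -0.897995) = -0.020605
  k2 = f(0.700000, -0.900880) = 0.115659
  w ← -0.897995 + 0.28·0.115659 = -0.865611
w(0.84) ≈ -0.8656

-0.8656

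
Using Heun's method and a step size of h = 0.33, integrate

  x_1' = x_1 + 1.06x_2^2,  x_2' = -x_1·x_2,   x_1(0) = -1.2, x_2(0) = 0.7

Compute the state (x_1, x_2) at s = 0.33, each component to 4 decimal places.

-1.3803, 1.0683

Heun on (x_1,x_2): k1 = f(s_n, state_n); k2 = f(s_n + h, state_n + h·k1); state_{n+1} = state_n + (h/2)·(k1 + k2).
0.000000: (-1.200000, 0.700000)
  k1 = (-0.680600, 0.840000)
  predictor → (-1.424598, 0.977200)
  k2 = (-0.412383, 1.392117)
  → (-1.380342, 1.068299)
(x_1(0.33), x_2(0.33)) ≈ (-1.3803, 1.0683)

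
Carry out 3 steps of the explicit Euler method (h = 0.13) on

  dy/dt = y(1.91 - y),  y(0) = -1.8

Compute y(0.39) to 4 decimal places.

-7.6678

Euler: y_{n+1} = y_n + h·f(t_n, y_n).
t=0.000000, y=-1.800000: f=-6.678000 → y ← -1.800000 + 0.13·(-6.678000) = -2.668140
t=0.130000, y=-2.668140: f=-12.215118 → y ← -2.668140 + 0.13·(-12.215118) = -4.256105
t=0.260000, y=-4.256105: f=-26.243594 → y ← -4.256105 + 0.13·(-26.243594) = -7.667773
y(0.39) ≈ -7.6678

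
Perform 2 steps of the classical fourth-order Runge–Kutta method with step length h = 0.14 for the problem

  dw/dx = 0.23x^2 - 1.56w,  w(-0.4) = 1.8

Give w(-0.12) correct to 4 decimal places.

1.1666

RK4: k1 = f(x_n, w_n); k2 = f(x_n + h/2, w_n + (h/2)·k1); k3 = f(x_n + h/2, w_n + (h/2)·k2); k4 = f(x_n + h, w_n + h·k3); w_{n+1} = w_n + (h/6)·(k1 + 2k2 + 2k3 + k4).
x=-0.400000, w=1.800000:
  k1 = f(-0.400000, 1.800000) = -2.771200
  k2 = f(-0.330000, 1.606016) = -2.480338
  k3 = f(-0.330000, 1.626376) = -2.512100
  k4 = f(-0.260000, 1.448306) = -2.243809
  w ← 1.800000 + (0.14/6)·(k1 + 2k2 + 2k3 + k4) = 1.450003
x=-0.260000, w=1.450003:
  k1 = f(-0.260000, 1.450003) = -2.246456
  k2 = f(-0.190000, 1.292751) = -2.008388
  k3 = f(-0.190000, 1.309416) = -2.034385
  k4 = f(-0.120000, 1.165189) = -1.814382
  w ← 1.450003 + (0.14/6)·(k1 + 2k2 + 2k3 + k4) = 1.166587
w(-0.12) ≈ 1.1666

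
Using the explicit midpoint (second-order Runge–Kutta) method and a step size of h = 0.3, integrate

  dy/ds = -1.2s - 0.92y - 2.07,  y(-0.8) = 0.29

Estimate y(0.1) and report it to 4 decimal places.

Midpoint: k1 = f(s_n, y_n); k2 = f(s_n + h/2, y_n + (h/2)·k1); y_{n+1} = y_n + h·k2.
s=-0.800000, y=0.290000:
  k1 = f(-0.800000, 0.290000) = -1.376800
  k2 = f(-0.650000, 0.083480) = -1.366802
  y ← 0.290000 + 0.3·(-1.366802) = -0.120040
s=-0.500000, y=-0.120040:
  k1 = f(-0.500000, -0.120040) = -1.359563
  k2 = f(-0.350000, -0.323975) = -1.351943
  y ← -0.120040 + 0.3·(-1.351943) = -0.525623
s=-0.200000, y=-0.525623:
  k1 = f(-0.200000, -0.525623) = -1.346426
  k2 = f(-0.050000, -0.727587) = -1.340620
  y ← -0.525623 + 0.3·(-1.340620) = -0.927809
y(0.1) ≈ -0.9278

-0.9278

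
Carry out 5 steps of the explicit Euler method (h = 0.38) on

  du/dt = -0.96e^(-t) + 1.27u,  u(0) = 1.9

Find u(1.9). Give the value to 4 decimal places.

10.4071

Euler: u_{n+1} = u_n + h·f(t_n, u_n).
t=0.000000, u=1.900000: f=1.453000 → u ← 1.900000 + 0.38·1.453000 = 2.452140
t=0.380000, u=2.452140: f=2.457711 → u ← 2.452140 + 0.38·2.457711 = 3.386070
t=0.760000, u=3.386070: f=3.851349 → u ← 3.386070 + 0.38·3.851349 = 4.849583
t=1.140000, u=4.849583: f=5.851944 → u ← 4.849583 + 0.38·5.851944 = 7.073322
t=1.520000, u=7.073322: f=8.773155 → u ← 7.073322 + 0.38·8.773155 = 10.407120
u(1.9) ≈ 10.4071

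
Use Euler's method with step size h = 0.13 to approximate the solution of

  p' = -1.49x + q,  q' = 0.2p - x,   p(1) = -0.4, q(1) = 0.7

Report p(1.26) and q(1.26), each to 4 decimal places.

-0.6488, 0.3996

Euler on (p,q): p_{n+1} = p_n + h·p', q_{n+1} = q_n + h·q'.
1.000000: (-0.400000, 0.700000); f=(-0.790000, -1.080000) → (-0.502700, 0.559600)
1.130000: (-0.502700, 0.559600); f=(-1.124100, -1.230540) → (-0.648833, 0.399630)
(p(1.26), q(1.26)) ≈ (-0.6488, 0.3996)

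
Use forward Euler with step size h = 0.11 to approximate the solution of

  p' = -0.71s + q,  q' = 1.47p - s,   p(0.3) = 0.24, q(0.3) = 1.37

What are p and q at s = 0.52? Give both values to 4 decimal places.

Euler on (p,q): p_{n+1} = p_n + h·p', q_{n+1} = q_n + h·q'.
0.300000: (0.240000, 1.370000); f=(1.157000, 0.052800) → (0.367270, 1.375808)
0.410000: (0.367270, 1.375808); f=(1.084708, 0.129887) → (0.486588, 1.390096)
(p(0.52), q(0.52)) ≈ (0.4866, 1.3901)

0.4866, 1.3901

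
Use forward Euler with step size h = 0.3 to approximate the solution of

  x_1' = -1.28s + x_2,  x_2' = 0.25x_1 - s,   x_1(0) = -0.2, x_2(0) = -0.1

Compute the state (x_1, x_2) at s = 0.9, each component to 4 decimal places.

-0.6768, -0.4307

Euler on (x_1,x_2): x_1_{n+1} = x_1_n + h·x_1', x_2_{n+1} = x_2_n + h·x_2'.
0.000000: (-0.200000, -0.100000); f=(-0.100000, -0.050000) → (-0.230000, -0.115000)
0.300000: (-0.230000, -0.115000); f=(-0.499000, -0.357500) → (-0.379700, -0.222250)
0.600000: (-0.379700, -0.222250); f=(-0.990250, -0.694925) → (-0.676775, -0.430728)
(x_1(0.9), x_2(0.9)) ≈ (-0.6768, -0.4307)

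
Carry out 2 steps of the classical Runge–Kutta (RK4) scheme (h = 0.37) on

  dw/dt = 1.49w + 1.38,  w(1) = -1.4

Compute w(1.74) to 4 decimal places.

RK4: k1 = f(t_n, w_n); k2 = f(t_n + h/2, w_n + (h/2)·k1); k3 = f(t_n + h/2, w_n + (h/2)·k2); k4 = f(t_n + h, w_n + h·k3); w_{n+1} = w_n + (h/6)·(k1 + 2k2 + 2k3 + k4).
t=1.000000, w=-1.400000:
  k1 = f(1.000000, -1.400000) = -0.706000
  k2 = f(1.185000, -1.530610) = -0.900609
  k3 = f(1.185000, -1.566613) = -0.954253
  k4 = f(1.370000, -1.753074) = -1.232080
  w ← -1.400000 + (0.37/6)·(k1 + 2k2 + 2k3 + k4) = -1.748281
t=1.370000, w=-1.748281:
  k1 = f(1.370000, -1.748281) = -1.224939
  k2 = f(1.555000, -1.974895) = -1.562593
  k3 = f(1.555000, -2.037361) = -1.655668
  k4 = f(1.740000, -2.360878) = -2.137709
  w ← -1.748281 + (0.37/6)·(k1 + 2k2 + 2k3 + k4) = -2.352563
w(1.74) ≈ -2.3526

-2.3526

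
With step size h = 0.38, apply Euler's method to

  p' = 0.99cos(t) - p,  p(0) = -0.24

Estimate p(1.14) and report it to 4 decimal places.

0.5767

Euler: p_{n+1} = p_n + h·f(t_n, p_n).
t=0.000000, p=-0.240000: f=1.230000 → p ← -0.240000 + 0.38·1.230000 = 0.227400
t=0.380000, p=0.227400: f=0.691978 → p ← 0.227400 + 0.38·0.691978 = 0.490352
t=0.760000, p=0.490352: f=0.227236 → p ← 0.490352 + 0.38·0.227236 = 0.576701
p(1.14) ≈ 0.5767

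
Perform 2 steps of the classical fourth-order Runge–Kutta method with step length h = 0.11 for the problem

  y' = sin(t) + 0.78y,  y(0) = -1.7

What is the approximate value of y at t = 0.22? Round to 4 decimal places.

RK4: k1 = f(t_n, y_n); k2 = f(t_n + h/2, y_n + (h/2)·k1); k3 = f(t_n + h/2, y_n + (h/2)·k2); k4 = f(t_n + h, y_n + h·k3); y_{n+1} = y_n + (h/6)·(k1 + 2k2 + 2k3 + k4).
t=0.000000, y=-1.700000:
  k1 = f(0.000000, -1.700000) = -1.326000
  k2 = f(0.055000, -1.772930) = -1.327913
  k3 = f(0.055000, -1.773035) = -1.327995
  k4 = f(0.110000, -1.846079) = -1.330164
  y ← -1.700000 + (0.11/6)·(k1 + 2k2 + 2k3 + k4) = -1.846080
t=0.110000, y=-1.846080:
  k1 = f(0.110000, -1.846080) = -1.330164
  k2 = f(0.165000, -1.919239) = -1.332754
  k3 = f(0.165000, -1.919381) = -1.332865
  k4 = f(0.220000, -1.992695) = -1.336072
  y ← -1.846080 + (0.11/6)·(k1 + 2k2 + 2k3 + k4) = -1.992700
y(0.22) ≈ -1.9927

-1.9927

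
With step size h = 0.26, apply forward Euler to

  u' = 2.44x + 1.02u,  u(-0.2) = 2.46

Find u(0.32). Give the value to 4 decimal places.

3.8153

Euler: u_{n+1} = u_n + h·f(x_n, u_n).
x=-0.200000, u=2.460000: f=2.021200 → u ← 2.460000 + 0.26·2.021200 = 2.985512
x=0.060000, u=2.985512: f=3.191622 → u ← 2.985512 + 0.26·3.191622 = 3.815334
u(0.32) ≈ 3.8153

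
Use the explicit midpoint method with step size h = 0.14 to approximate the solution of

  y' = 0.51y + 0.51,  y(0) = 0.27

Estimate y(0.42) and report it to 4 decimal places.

0.5731

Midpoint: k1 = f(x_n, y_n); k2 = f(x_n + h/2, y_n + (h/2)·k1); y_{n+1} = y_n + h·k2.
x=0.000000, y=0.270000:
  k1 = f(0.000000, 0.270000) = 0.647700
  k2 = f(0.070000, 0.315339) = 0.670823
  y ← 0.270000 + 0.14·0.670823 = 0.363915
x=0.140000, y=0.363915:
  k1 = f(0.140000, 0.363915) = 0.695597
  k2 = f(0.210000, 0.412607) = 0.720430
  y ← 0.363915 + 0.14·0.720430 = 0.464775
x=0.280000, y=0.464775:
  k1 = f(0.280000, 0.464775) = 0.747035
  k2 = f(0.350000, 0.517068) = 0.773705
  y ← 0.464775 + 0.14·0.773705 = 0.573094
y(0.42) ≈ 0.5731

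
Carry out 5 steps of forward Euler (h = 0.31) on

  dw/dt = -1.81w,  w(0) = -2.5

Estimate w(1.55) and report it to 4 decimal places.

Euler: w_{n+1} = w_n + h·f(t_n, w_n).
t=0.000000, w=-2.500000: f=4.525000 → w ← -2.500000 + 0.31·4.525000 = -1.097250
t=0.310000, w=-1.097250: f=1.986022 → w ← -1.097250 + 0.31·1.986022 = -0.481583
t=0.620000, w=-0.481583: f=0.871665 → w ← -0.481583 + 0.31·0.871665 = -0.211367
t=0.930000, w=-0.211367: f=0.382574 → w ← -0.211367 + 0.31·0.382574 = -0.092769
t=1.240000, w=-0.092769: f=0.167912 → w ← -0.092769 + 0.31·0.167912 = -0.040716
w(1.55) ≈ -0.0407

-0.0407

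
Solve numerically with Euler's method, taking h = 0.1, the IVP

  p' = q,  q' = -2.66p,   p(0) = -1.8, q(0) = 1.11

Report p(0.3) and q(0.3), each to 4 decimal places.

-1.3263, 2.4451

Euler on (p,q): p_{n+1} = p_n + h·p', q_{n+1} = q_n + h·q'.
0.000000: (-1.800000, 1.110000); f=(1.110000, 4.788000) → (-1.689000, 1.588800)
0.100000: (-1.689000, 1.588800); f=(1.588800, 4.492740) → (-1.530120, 2.038074)
0.200000: (-1.530120, 2.038074); f=(2.038074, 4.070119) → (-1.326313, 2.445086)
(p(0.3), q(0.3)) ≈ (-1.3263, 2.4451)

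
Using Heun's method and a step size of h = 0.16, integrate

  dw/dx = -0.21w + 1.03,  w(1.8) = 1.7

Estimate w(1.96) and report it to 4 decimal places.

1.8059

Heun: k1 = f(x_n, w_n); k2 = f(x_n + h, w_n + h·k1); w_{n+1} = w_n + (h/2)·(k1 + k2).
x=1.800000, w=1.700000:
  k1 = f(1.800000, 1.700000) = 0.673000
  k2 = f(1.960000, 1.807680) = 0.650387
  w ← 1.700000 + (0.16/2)·(0.673000 + 0.650387) = 1.805871
w(1.96) ≈ 1.8059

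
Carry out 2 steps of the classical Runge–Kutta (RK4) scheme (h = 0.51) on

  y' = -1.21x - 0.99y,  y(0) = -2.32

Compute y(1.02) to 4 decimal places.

RK4: k1 = f(x_n, y_n); k2 = f(x_n + h/2, y_n + (h/2)·k1); k3 = f(x_n + h/2, y_n + (h/2)·k2); k4 = f(x_n + h, y_n + h·k3); y_{n+1} = y_n + (h/6)·(k1 + 2k2 + 2k3 + k4).
x=0.000000, y=-2.320000:
  k1 = f(0.000000, -2.320000) = 2.296800
  k2 = f(0.255000, -1.734316) = 1.408423
  k3 = f(0.255000, -1.960852) = 1.632694
  k4 = f(0.510000, -1.487326) = 0.855353
  y ← -2.320000 + (0.51/6)·(k1 + 2k2 + 2k3 + k4) = -1.535077
x=0.510000, y=-1.535077:
  k1 = f(0.510000, -1.535077) = 0.902626
  k2 = f(0.765000, -1.304907) = 0.366208
  k3 = f(0.765000, -1.441694) = 0.501627
  k4 = f(1.020000, -1.279247) = 0.032255
  y ← -1.535077 + (0.51/6)·(k1 + 2k2 + 2k3 + k4) = -1.308080
y(1.02) ≈ -1.3081

-1.3081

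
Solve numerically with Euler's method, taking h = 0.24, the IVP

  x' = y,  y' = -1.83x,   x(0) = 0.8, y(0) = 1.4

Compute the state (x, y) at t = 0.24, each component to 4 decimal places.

1.1360, 1.0486

Euler on (x,y): x_{n+1} = x_n + h·x', y_{n+1} = y_n + h·y'.
0.000000: (0.800000, 1.400000); f=(1.400000, -1.464000) → (1.136000, 1.048640)
(x(0.24), y(0.24)) ≈ (1.1360, 1.0486)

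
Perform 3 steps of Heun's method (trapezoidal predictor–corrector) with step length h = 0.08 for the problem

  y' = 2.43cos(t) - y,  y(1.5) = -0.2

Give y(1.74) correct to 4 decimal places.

Heun: k1 = f(t_n, y_n); k2 = f(t_n + h, y_n + h·k1); y_{n+1} = y_n + (h/2)·(k1 + k2).
t=1.500000, y=-0.200000:
  k1 = f(1.500000, -0.200000) = 0.371891
  k2 = f(1.580000, -0.170249) = 0.147884
  y ← -0.200000 + (0.08/2)·(0.371891 + 0.147884) = -0.179209
t=1.580000, y=-0.179209:
  k1 = f(1.580000, -0.179209) = 0.156844
  k2 = f(1.660000, -0.166661) = -0.049816
  y ← -0.179209 + (0.08/2)·(0.156844 + (-0.049816)) = -0.174928
t=1.660000, y=-0.174928:
  k1 = f(1.660000, -0.174928) = -0.041550
  k2 = f(1.740000, -0.178252) = -0.230954
  y ← -0.174928 + (0.08/2)·(-0.041550 + (-0.230954)) = -0.185828
y(1.74) ≈ -0.1858

-0.1858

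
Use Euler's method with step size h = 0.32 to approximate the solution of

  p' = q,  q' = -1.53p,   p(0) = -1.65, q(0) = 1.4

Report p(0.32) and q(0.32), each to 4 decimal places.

Euler on (p,q): p_{n+1} = p_n + h·p', q_{n+1} = q_n + h·q'.
0.000000: (-1.650000, 1.400000); f=(1.400000, 2.524500) → (-1.202000, 2.207840)
(p(0.32), q(0.32)) ≈ (-1.2020, 2.2078)

-1.2020, 2.2078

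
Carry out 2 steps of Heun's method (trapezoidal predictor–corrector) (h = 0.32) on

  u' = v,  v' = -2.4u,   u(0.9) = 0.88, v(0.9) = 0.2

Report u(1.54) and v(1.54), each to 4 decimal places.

Heun on (u,v): k1 = f(s_n, state_n); k2 = f(s_n + h, state_n + h·k1); state_{n+1} = state_n + (h/2)·(k1 + k2).
0.900000: (0.880000, 0.200000)
  k1 = (0.200000, -2.112000)
  predictor → (0.944000, -0.475840)
  k2 = (-0.475840, -2.265600)
  → (0.835866, -0.500416)
1.220000: (0.835866, -0.500416)
  k1 = (-0.500416, -2.006077)
  predictor → (0.675732, -1.142361)
  k2 = (-1.142361, -1.621758)
  → (0.573021, -1.080870)
(u(1.54), v(1.54)) ≈ (0.5730, -1.0809)

0.5730, -1.0809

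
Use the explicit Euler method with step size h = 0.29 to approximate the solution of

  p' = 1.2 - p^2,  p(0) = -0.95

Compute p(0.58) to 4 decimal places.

Euler: p_{n+1} = p_n + h·f(s_n, p_n).
s=0.000000, p=-0.950000: f=0.297500 → p ← -0.950000 + 0.29·0.297500 = -0.863725
s=0.290000, p=-0.863725: f=0.453979 → p ← -0.863725 + 0.29·0.453979 = -0.732071
p(0.58) ≈ -0.7321

-0.7321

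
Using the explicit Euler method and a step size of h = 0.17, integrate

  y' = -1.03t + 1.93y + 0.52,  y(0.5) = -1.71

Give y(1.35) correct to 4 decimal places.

-7.4699

Euler: y_{n+1} = y_n + h·f(t_n, y_n).
t=0.500000, y=-1.710000: f=-3.295300 → y ← -1.710000 + 0.17·(-3.295300) = -2.270201
t=0.670000, y=-2.270201: f=-4.551588 → y ← -2.270201 + 0.17·(-4.551588) = -3.043971
t=0.840000, y=-3.043971: f=-6.220064 → y ← -3.043971 + 0.17·(-6.220064) = -4.101382
t=1.010000, y=-4.101382: f=-8.435967 → y ← -4.101382 + 0.17·(-8.435967) = -5.535496
t=1.180000, y=-5.535496: f=-11.378908 → y ← -5.535496 + 0.17·(-11.378908) = -7.469910
y(1.35) ≈ -7.4699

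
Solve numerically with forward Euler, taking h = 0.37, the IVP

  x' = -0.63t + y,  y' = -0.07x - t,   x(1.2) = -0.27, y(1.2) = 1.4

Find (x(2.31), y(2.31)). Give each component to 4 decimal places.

Euler on (x,y): x_{n+1} = x_n + h·x', y_{n+1} = y_n + h·y'.
1.200000: (-0.270000, 1.400000); f=(0.644000, -1.181100) → (-0.031720, 0.962993)
1.570000: (-0.031720, 0.962993); f=(-0.026107, -1.567780) → (-0.041380, 0.382915)
1.940000: (-0.041380, 0.382915); f=(-0.839285, -1.937103) → (-0.351915, -0.333814)
(x(2.31), y(2.31)) ≈ (-0.3519, -0.3338)

-0.3519, -0.3338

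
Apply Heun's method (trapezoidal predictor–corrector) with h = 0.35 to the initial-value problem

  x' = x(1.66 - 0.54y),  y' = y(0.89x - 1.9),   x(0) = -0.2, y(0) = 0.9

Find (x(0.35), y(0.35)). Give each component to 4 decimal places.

Heun on (x,y): k1 = f(t_n, state_n); k2 = f(t_n + h, state_n + h·k1); state_{n+1} = state_n + (h/2)·(k1 + k2).
0.000000: (-0.200000, 0.900000)
  k1 = (-0.234800, -1.870200)
  predictor → (-0.282180, 0.245430)
  k2 = (-0.431021, -0.527954)
  → (-0.316519, 0.480323)
(x(0.35), y(0.35)) ≈ (-0.3165, 0.4803)

-0.3165, 0.4803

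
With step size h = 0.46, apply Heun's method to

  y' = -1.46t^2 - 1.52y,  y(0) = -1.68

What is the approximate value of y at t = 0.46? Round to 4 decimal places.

Heun: k1 = f(t_n, y_n); k2 = f(t_n + h, y_n + h·k1); y_{n+1} = y_n + (h/2)·(k1 + k2).
t=0.000000, y=-1.680000:
  k1 = f(0.000000, -1.680000) = 2.553600
  k2 = f(0.460000, -0.505344) = 0.459187
  y ← -1.680000 + (0.46/2)·(2.553600 + 0.459187) = -0.987059
y(0.46) ≈ -0.9871

-0.9871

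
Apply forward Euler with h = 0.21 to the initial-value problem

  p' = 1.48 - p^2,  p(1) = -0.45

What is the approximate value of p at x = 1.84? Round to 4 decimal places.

0.7018

Euler: p_{n+1} = p_n + h·f(x_n, p_n).
x=1.000000, p=-0.450000: f=1.277500 → p ← -0.450000 + 0.21·1.277500 = -0.181725
x=1.210000, p=-0.181725: f=1.446976 → p ← -0.181725 + 0.21·1.446976 = 0.122140
x=1.420000, p=0.122140: f=1.465082 → p ← 0.122140 + 0.21·1.465082 = 0.429807
x=1.630000, p=0.429807: f=1.295266 → p ← 0.429807 + 0.21·1.295266 = 0.701813
p(1.84) ≈ 0.7018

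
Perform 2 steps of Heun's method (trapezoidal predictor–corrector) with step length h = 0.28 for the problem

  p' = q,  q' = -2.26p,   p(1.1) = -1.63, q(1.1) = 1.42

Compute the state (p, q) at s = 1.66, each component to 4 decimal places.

-0.3404, 2.8081

Heun on (p,q): k1 = f(s_n, state_n); k2 = f(s_n + h, state_n + h·k1); state_{n+1} = state_n + (h/2)·(k1 + k2).
1.100000: (-1.630000, 1.420000)
  k1 = (1.420000, 3.683800)
  predictor → (-1.232400, 2.451464)
  k2 = (2.451464, 2.785224)
  → (-1.087995, 2.325663)
1.380000: (-1.087995, 2.325663)
  k1 = (2.325663, 2.458869)
  predictor → (-0.436809, 3.014147)
  k2 = (3.014147, 0.987189)
  → (-0.340422, 2.808111)
(p(1.66), q(1.66)) ≈ (-0.3404, 2.8081)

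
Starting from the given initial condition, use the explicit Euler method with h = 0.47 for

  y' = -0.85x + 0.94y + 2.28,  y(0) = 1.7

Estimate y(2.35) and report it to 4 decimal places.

Euler: y_{n+1} = y_n + h·f(x_n, y_n).
x=0.000000, y=1.700000: f=3.878000 → y ← 1.700000 + 0.47·3.878000 = 3.522660
x=0.470000, y=3.522660: f=5.191800 → y ← 3.522660 + 0.47·5.191800 = 5.962806
x=0.940000, y=5.962806: f=7.086038 → y ← 5.962806 + 0.47·7.086038 = 9.293244
x=1.410000, y=9.293244: f=9.817149 → y ← 9.293244 + 0.47·9.817149 = 13.907304
x=1.880000, y=13.907304: f=13.754866 → y ← 13.907304 + 0.47·13.754866 = 20.372091
y(2.35) ≈ 20.3721

20.3721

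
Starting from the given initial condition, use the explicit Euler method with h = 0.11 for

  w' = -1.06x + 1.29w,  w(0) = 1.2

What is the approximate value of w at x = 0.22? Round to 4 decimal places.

1.5519

Euler: w_{n+1} = w_n + h·f(x_n, w_n).
x=0.000000, w=1.200000: f=1.548000 → w ← 1.200000 + 0.11·1.548000 = 1.370280
x=0.110000, w=1.370280: f=1.651061 → w ← 1.370280 + 0.11·1.651061 = 1.551897
w(0.22) ≈ 1.5519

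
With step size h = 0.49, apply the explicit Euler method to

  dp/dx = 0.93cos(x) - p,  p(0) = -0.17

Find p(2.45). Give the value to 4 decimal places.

-0.0052

Euler: p_{n+1} = p_n + h·f(x_n, p_n).
x=0.000000, p=-0.170000: f=1.100000 → p ← -0.170000 + 0.49·1.100000 = 0.369000
x=0.490000, p=0.369000: f=0.451570 → p ← 0.369000 + 0.49·0.451570 = 0.590269
x=0.980000, p=0.590269: f=-0.072238 → p ← 0.590269 + 0.49·(-0.072238) = 0.554872
x=1.470000, p=0.554872: f=-0.461290 → p ← 0.554872 + 0.49·(-0.461290) = 0.328840
x=1.960000, p=0.328840: f=-0.681730 → p ← 0.328840 + 0.49·(-0.681730) = -0.005208
p(2.45) ≈ -0.0052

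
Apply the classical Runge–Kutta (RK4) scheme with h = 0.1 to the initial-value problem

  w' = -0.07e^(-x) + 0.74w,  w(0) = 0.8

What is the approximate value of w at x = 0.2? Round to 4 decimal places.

RK4: k1 = f(x_n, w_n); k2 = f(x_n + h/2, w_n + (h/2)·k1); k3 = f(x_n + h/2, w_n + (h/2)·k2); k4 = f(x_n + h, w_n + h·k3); w_{n+1} = w_n + (h/6)·(k1 + 2k2 + 2k3 + k4).
x=0.000000, w=0.800000:
  k1 = f(0.000000, 0.800000) = 0.522000
  k2 = f(0.050000, 0.826100) = 0.544728
  k3 = f(0.050000, 0.827236) = 0.545569
  k4 = f(0.100000, 0.854557) = 0.569033
  w ← 0.800000 + (0.1/6)·(k1 + 2k2 + 2k3 + k4) = 0.854527
x=0.100000, w=0.854527:
  k1 = f(0.100000, 0.854527) = 0.569011
  k2 = f(0.150000, 0.882978) = 0.593154
  k3 = f(0.150000, 0.884185) = 0.594047
  k4 = f(0.200000, 0.913932) = 0.618998
  w ← 0.854527 + (0.1/6)·(k1 + 2k2 + 2k3 + k4) = 0.913901
w(0.2) ≈ 0.9139

0.9139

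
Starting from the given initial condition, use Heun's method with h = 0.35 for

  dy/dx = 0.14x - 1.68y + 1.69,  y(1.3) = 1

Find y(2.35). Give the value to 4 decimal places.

Heun: k1 = f(x_n, y_n); k2 = f(x_n + h, y_n + h·k1); y_{n+1} = y_n + (h/2)·(k1 + k2).
x=1.300000, y=1.000000:
  k1 = f(1.300000, 1.000000) = 0.192000
  k2 = f(1.650000, 1.067200) = 0.128104
  y ← 1.000000 + (0.35/2)·(0.192000 + 0.128104) = 1.056018
x=1.650000, y=1.056018:
  k1 = f(1.650000, 1.056018) = 0.146889
  k2 = f(2.000000, 1.107429) = 0.109518
  y ← 1.056018 + (0.35/2)·(0.146889 + 0.109518) = 1.100890
x=2.000000, y=1.100890:
  k1 = f(2.000000, 1.100890) = 0.120506
  k2 = f(2.350000, 1.143067) = 0.098648
  y ← 1.100890 + (0.35/2)·(0.120506 + 0.098648) = 1.139241
y(2.35) ≈ 1.1392

1.1392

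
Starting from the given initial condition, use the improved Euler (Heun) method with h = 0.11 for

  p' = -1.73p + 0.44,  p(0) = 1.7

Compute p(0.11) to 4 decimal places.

1.4511

Heun: k1 = f(t_n, p_n); k2 = f(t_n + h, p_n + h·k1); p_{n+1} = p_n + (h/2)·(k1 + k2).
t=0.000000, p=1.700000:
  k1 = f(0.000000, 1.700000) = -2.501000
  k2 = f(0.110000, 1.424890) = -2.025060
  p ← 1.700000 + (0.11/2)·(-2.501000 + (-2.025060)) = 1.451067
p(0.11) ≈ 1.4511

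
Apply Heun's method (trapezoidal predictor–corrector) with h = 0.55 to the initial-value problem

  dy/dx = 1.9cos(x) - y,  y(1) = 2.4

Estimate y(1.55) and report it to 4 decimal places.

Heun: k1 = f(x_n, y_n); k2 = f(x_n + h, y_n + h·k1); y_{n+1} = y_n + (h/2)·(k1 + k2).
x=1.000000, y=2.400000:
  k1 = f(1.000000, 2.400000) = -1.373426
  k2 = f(1.550000, 1.644616) = -1.605106
  y ← 2.400000 + (0.55/2)·(-1.373426 + (-1.605106)) = 1.580904
y(1.55) ≈ 1.5809

1.5809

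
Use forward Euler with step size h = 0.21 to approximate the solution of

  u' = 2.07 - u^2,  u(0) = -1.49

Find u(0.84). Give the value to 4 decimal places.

Euler: u_{n+1} = u_n + h·f(s_n, u_n).
s=0.000000, u=-1.490000: f=-0.150100 → u ← -1.490000 + 0.21·(-0.150100) = -1.521521
s=0.210000, u=-1.521521: f=-0.245026 → u ← -1.521521 + 0.21·(-0.245026) = -1.572976
s=0.420000, u=-1.572976: f=-0.404255 → u ← -1.572976 + 0.21·(-0.404255) = -1.657870
s=0.630000, u=-1.657870: f=-0.678533 → u ← -1.657870 + 0.21·(-0.678533) = -1.800362
u(0.84) ≈ -1.8004

-1.8004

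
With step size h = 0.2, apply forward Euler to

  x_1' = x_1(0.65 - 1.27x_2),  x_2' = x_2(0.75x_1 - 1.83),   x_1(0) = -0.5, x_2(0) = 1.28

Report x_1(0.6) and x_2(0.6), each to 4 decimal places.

Euler on (x_1,x_2): x_1_{n+1} = x_1_n + h·x_1', x_2_{n+1} = x_2_n + h·x_2'.
0.000000: (-0.500000, 1.280000); f=(0.487800, -2.822400) → (-0.402440, 0.715520)
0.200000: (-0.402440, 0.715520); f=(0.104115, -1.525367) → (-0.381617, 0.410447)
0.400000: (-0.381617, 0.410447); f=(-0.049127, -0.868592) → (-0.391442, 0.236728)
(x_1(0.6), x_2(0.6)) ≈ (-0.3914, 0.2367)

-0.3914, 0.2367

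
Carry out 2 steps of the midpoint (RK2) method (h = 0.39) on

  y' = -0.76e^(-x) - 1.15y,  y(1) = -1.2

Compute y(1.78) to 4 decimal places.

-0.5970

Midpoint: k1 = f(x_n, y_n); k2 = f(x_n + h/2, y_n + (h/2)·k1); y_{n+1} = y_n + h·k2.
x=1.000000, y=-1.200000:
  k1 = f(1.000000, -1.200000) = 1.100412
  k2 = f(1.195000, -0.985420) = 0.903178
  y ← -1.200000 + 0.39·0.903178 = -0.847761
x=1.390000, y=-0.847761:
  k1 = f(1.390000, -0.847761) = 0.785628
  k2 = f(1.585000, -0.694563) = 0.642988
  y ← -0.847761 + 0.39·0.642988 = -0.596996
y(1.78) ≈ -0.5970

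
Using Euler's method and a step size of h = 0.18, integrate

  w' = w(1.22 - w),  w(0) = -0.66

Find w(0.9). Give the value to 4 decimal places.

Euler: w_{n+1} = w_n + h·f(s_n, w_n).
s=0.000000, w=-0.660000: f=-1.240800 → w ← -0.660000 + 0.18·(-1.240800) = -0.883344
s=0.180000, w=-0.883344: f=-1.857976 → w ← -0.883344 + 0.18·(-1.857976) = -1.217780
s=0.360000, w=-1.217780: f=-2.968679 → w ← -1.217780 + 0.18·(-2.968679) = -1.752142
s=0.540000, w=-1.752142: f=-5.207614 → w ← -1.752142 + 0.18·(-5.207614) = -2.689513
s=0.720000, w=-2.689513: f=-10.514683 → w ← -2.689513 + 0.18·(-10.514683) = -4.582155
w(0.9) ≈ -4.5822

-4.5822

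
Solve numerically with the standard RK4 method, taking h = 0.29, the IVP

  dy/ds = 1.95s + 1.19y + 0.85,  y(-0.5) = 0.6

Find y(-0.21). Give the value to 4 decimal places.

0.8962

RK4: k1 = f(s_n, y_n); k2 = f(s_n + h/2, y_n + (h/2)·k1); k3 = f(s_n + h/2, y_n + (h/2)·k2); k4 = f(s_n + h, y_n + h·k3); y_{n+1} = y_n + (h/6)·(k1 + 2k2 + 2k3 + k4).
s=-0.500000, y=0.600000:
  k1 = f(-0.500000, 0.600000) = 0.589000
  k2 = f(-0.355000, 0.685405) = 0.973382
  k3 = f(-0.355000, 0.741140) = 1.039707
  k4 = f(-0.210000, 0.901515) = 1.513303
  y ← 0.600000 + (0.29/6)·(k1 + 2k2 + 2k3 + k4) = 0.896210
y(-0.21) ≈ 0.8962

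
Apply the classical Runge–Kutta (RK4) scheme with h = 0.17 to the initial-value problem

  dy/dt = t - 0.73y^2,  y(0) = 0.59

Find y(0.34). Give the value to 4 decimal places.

0.5675

RK4: k1 = f(t_n, y_n); k2 = f(t_n + h/2, y_n + (h/2)·k1); k3 = f(t_n + h/2, y_n + (h/2)·k2); k4 = f(t_n + h, y_n + h·k3); y_{n+1} = y_n + (h/6)·(k1 + 2k2 + 2k3 + k4).
t=0.000000, y=0.590000:
  k1 = f(0.000000, 0.590000) = -0.254113
  k2 = f(0.085000, 0.568400) = -0.150848
  k3 = f(0.085000, 0.577178) = -0.158188
  k4 = f(0.170000, 0.563108) = -0.061476
  y ← 0.590000 + (0.17/6)·(k1 + 2k2 + 2k3 + k4) = 0.563546
t=0.170000, y=0.563546:
  k1 = f(0.170000, 0.563546) = -0.061837
  k2 = f(0.255000, 0.558290) = 0.027468
  k3 = f(0.255000, 0.565881) = 0.021238
  k4 = f(0.340000, 0.567157) = 0.105183
  y ← 0.563546 + (0.17/6)·(k1 + 2k2 + 2k3 + k4) = 0.567534
y(0.34) ≈ 0.5675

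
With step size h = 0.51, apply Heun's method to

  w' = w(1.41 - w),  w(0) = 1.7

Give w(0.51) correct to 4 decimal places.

Heun: k1 = f(x_n, w_n); k2 = f(x_n + h, w_n + h·k1); w_{n+1} = w_n + (h/2)·(k1 + k2).
x=0.000000, w=1.700000:
  k1 = f(0.000000, 1.700000) = -0.493000
  k2 = f(0.510000, 1.448570) = -0.055871
  w ← 1.700000 + (0.51/2)·(-0.493000 + (-0.055871)) = 1.560038
w(0.51) ≈ 1.5600

1.5600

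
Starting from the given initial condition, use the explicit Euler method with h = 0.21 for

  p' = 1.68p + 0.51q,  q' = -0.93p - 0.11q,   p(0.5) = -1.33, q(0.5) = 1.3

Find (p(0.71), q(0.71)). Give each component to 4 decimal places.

Euler on (p,q): p_{n+1} = p_n + h·p', q_{n+1} = q_n + h·q'.
0.500000: (-1.330000, 1.300000); f=(-1.571400, 1.093900) → (-1.659994, 1.529719)
(p(0.71), q(0.71)) ≈ (-1.6600, 1.5297)

-1.6600, 1.5297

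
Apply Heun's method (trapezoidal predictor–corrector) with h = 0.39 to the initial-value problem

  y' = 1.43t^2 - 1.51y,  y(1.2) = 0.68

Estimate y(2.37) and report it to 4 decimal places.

3.2571

Heun: k1 = f(t_n, y_n); k2 = f(t_n + h, y_n + h·k1); y_{n+1} = y_n + (h/2)·(k1 + k2).
t=1.200000, y=0.680000:
  k1 = f(1.200000, 0.680000) = 1.032400
  k2 = f(1.590000, 1.082636) = 1.980403
  y ← 0.680000 + (0.39/2)·(1.032400 + 1.980403) = 1.267497
t=1.590000, y=1.267497:
  k1 = f(1.590000, 1.267497) = 1.701263
  k2 = f(1.980000, 1.930989) = 2.690378
  y ← 1.267497 + (0.39/2)·(1.701263 + 2.690378) = 2.123867
t=1.980000, y=2.123867:
  k1 = f(1.980000, 2.123867) = 2.399133
  k2 = f(2.370000, 3.059529) = 3.412279
  y ← 2.123867 + (0.39/2)·(2.399133 + 3.412279) = 3.257092
y(2.37) ≈ 3.2571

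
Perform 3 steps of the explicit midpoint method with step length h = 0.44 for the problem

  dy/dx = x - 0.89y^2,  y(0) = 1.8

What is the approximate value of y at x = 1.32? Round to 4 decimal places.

Midpoint: k1 = f(x_n, y_n); k2 = f(x_n + h/2, y_n + (h/2)·k1); y_{n+1} = y_n + h·k2.
x=0.000000, y=1.800000:
  k1 = f(0.000000, 1.800000) = -2.883600
  k2 = f(0.220000, 1.165608) = -0.989191
  y ← 1.800000 + 0.44·(-0.989191) = 1.364756
x=0.440000, y=1.364756:
  k1 = f(0.440000, 1.364756) = -1.217677
  k2 = f(0.660000, 1.096867) = -0.410774
  y ← 1.364756 + 0.44·(-0.410774) = 1.184015
x=0.880000, y=1.184015:
  k1 = f(0.880000, 1.184015) = -0.367684
  k2 = f(1.100000, 1.103125) = 0.016973
  y ← 1.184015 + 0.44·0.016973 = 1.191483
y(1.32) ≈ 1.1915

1.1915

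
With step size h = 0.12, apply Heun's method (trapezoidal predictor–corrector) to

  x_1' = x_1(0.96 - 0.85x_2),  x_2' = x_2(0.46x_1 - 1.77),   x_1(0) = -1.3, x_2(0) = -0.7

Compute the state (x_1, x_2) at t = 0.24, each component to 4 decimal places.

-1.8188, -0.3900

Heun on (x_1,x_2): k1 = f(t_n, state_n); k2 = f(t_n + h, state_n + h·k1); state_{n+1} = state_n + (h/2)·(k1 + k2).
0.000000: (-1.300000, -0.700000)
  k1 = (-2.021500, 1.657600)
  predictor → (-1.542580, -0.501088)
  k2 = (-2.137900, 1.242491)
  → (-1.549564, -0.525995)
0.120000: (-1.549564, -0.525995)
  k1 = (-2.180384, 1.305939)
  predictor → (-1.811210, -0.369282)
  k2 = (-2.307282, 0.961299)
  → (-1.818824, -0.389960)
(x_1(0.24), x_2(0.24)) ≈ (-1.8188, -0.3900)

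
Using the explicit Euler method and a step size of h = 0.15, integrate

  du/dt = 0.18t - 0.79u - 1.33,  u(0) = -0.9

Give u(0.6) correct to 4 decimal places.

-1.1880

Euler: u_{n+1} = u_n + h·f(t_n, u_n).
t=0.000000, u=-0.900000: f=-0.619000 → u ← -0.900000 + 0.15·(-0.619000) = -0.992850
t=0.150000, u=-0.992850: f=-0.518648 → u ← -0.992850 + 0.15·(-0.518648) = -1.070647
t=0.300000, u=-1.070647: f=-0.430189 → u ← -1.070647 + 0.15·(-0.430189) = -1.135176
t=0.450000, u=-1.135176: f=-0.352211 → u ← -1.135176 + 0.15·(-0.352211) = -1.188007
u(0.6) ≈ -1.1880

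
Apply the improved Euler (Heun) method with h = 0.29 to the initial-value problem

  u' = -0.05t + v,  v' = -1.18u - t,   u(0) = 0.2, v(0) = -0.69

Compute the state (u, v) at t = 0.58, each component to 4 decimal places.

-0.2522, -0.8495

Heun on (u,v): k1 = f(t_n, state_n); k2 = f(t_n + h, state_n + h·k1); state_{n+1} = state_n + (h/2)·(k1 + k2).
0.000000: (0.200000, -0.690000)
  k1 = (-0.690000, -0.236000)
  predictor → (-0.000100, -0.758440)
  k2 = (-0.772940, -0.289882)
  → (-0.012126, -0.766253)
0.290000: (-0.012126, -0.766253)
  k1 = (-0.780753, -0.275691)
  predictor → (-0.238545, -0.846203)
  k2 = (-0.875203, -0.298517)
  → (-0.252240, -0.849513)
(u(0.58), v(0.58)) ≈ (-0.2522, -0.8495)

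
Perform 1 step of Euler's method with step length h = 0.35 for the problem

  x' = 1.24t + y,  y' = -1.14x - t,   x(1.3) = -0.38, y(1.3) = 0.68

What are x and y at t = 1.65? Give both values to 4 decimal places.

Euler on (x,y): x_{n+1} = x_n + h·x', y_{n+1} = y_n + h·y'.
1.300000: (-0.380000, 0.680000); f=(2.292000, -0.866800) → (0.422200, 0.376620)
(x(1.65), y(1.65)) ≈ (0.4222, 0.3766)

0.4222, 0.3766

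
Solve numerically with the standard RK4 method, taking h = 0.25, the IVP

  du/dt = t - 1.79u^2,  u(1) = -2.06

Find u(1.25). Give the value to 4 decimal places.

RK4: k1 = f(t_n, u_n); k2 = f(t_n + h/2, u_n + (h/2)·k1); k3 = f(t_n + h/2, u_n + (h/2)·k2); k4 = f(t_n + h, u_n + h·k3); u_{n+1} = u_n + (h/6)·(k1 + 2k2 + 2k3 + k4).
t=1.000000, u=-2.060000:
  k1 = f(1.000000, -2.060000) = -6.596044
  k2 = f(1.125000, -2.884506) = -13.768466
  k3 = f(1.125000, -3.781058) = -24.465558
  k4 = f(1.250000, -8.176390) = -118.417491
  u ← -2.060000 + (0.25/6)·(k1 + 2k2 + 2k3 + k4) = -10.455066
u(1.25) ≈ -10.4551

-10.4551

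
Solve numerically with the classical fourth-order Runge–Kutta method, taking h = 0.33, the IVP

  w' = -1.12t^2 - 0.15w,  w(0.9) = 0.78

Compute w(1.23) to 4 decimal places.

RK4: k1 = f(t_n, w_n); k2 = f(t_n + h/2, w_n + (h/2)·k1); k3 = f(t_n + h/2, w_n + (h/2)·k2); k4 = f(t_n + h, w_n + h·k3); w_{n+1} = w_n + (h/6)·(k1 + 2k2 + 2k3 + k4).
t=0.900000, w=0.780000:
  k1 = f(0.900000, 0.780000) = -1.024200
  k2 = f(1.065000, 0.611007) = -1.361983
  k3 = f(1.065000, 0.555273) = -1.353623
  k4 = f(1.230000, 0.333304) = -1.744444
  w ← 0.780000 + (0.33/6)·(k1 + 2k2 + 2k3 + k4) = 0.329008
w(1.23) ≈ 0.3290

0.3290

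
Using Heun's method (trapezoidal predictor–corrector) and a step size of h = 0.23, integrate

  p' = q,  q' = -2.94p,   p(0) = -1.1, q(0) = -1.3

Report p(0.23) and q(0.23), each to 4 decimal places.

-1.3135, -0.4551

Heun on (p,q): k1 = f(t_n, state_n); k2 = f(t_n + h, state_n + h·k1); state_{n+1} = state_n + (h/2)·(k1 + k2).
0.000000: (-1.100000, -1.300000)
  k1 = (-1.300000, 3.234000)
  predictor → (-1.399000, -0.556180)
  k2 = (-0.556180, 4.113060)
  → (-1.313461, -0.455088)
(p(0.23), q(0.23)) ≈ (-1.3135, -0.4551)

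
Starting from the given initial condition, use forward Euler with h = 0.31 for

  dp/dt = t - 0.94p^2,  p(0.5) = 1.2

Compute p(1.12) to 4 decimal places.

Euler: p_{n+1} = p_n + h·f(t_n, p_n).
t=0.500000, p=1.200000: f=-0.853600 → p ← 1.200000 + 0.31·(-0.853600) = 0.935384
t=0.810000, p=0.935384: f=-0.012447 → p ← 0.935384 + 0.31·(-0.012447) = 0.931526
p(1.12) ≈ 0.9315

0.9315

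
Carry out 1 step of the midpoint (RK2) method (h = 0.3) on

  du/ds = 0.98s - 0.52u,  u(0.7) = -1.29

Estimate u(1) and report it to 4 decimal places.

-0.8706

Midpoint: k1 = f(s_n, u_n); k2 = f(s_n + h/2, u_n + (h/2)·k1); u_{n+1} = u_n + h·k2.
s=0.700000, u=-1.290000:
  k1 = f(0.700000, -1.290000) = 1.356800
  k2 = f(0.850000, -1.086480) = 1.397970
  u ← -1.290000 + 0.3·1.397970 = -0.870609
u(1) ≈ -0.8706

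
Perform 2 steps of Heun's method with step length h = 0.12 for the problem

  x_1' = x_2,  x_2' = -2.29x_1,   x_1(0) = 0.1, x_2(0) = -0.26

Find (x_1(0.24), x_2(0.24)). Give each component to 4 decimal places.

0.0321, -0.2970

Heun on (x_1,x_2): k1 = f(x_n, state_n); k2 = f(x_n + h, state_n + h·k1); state_{n+1} = state_n + (h/2)·(k1 + k2).
0.000000: (0.100000, -0.260000)
  k1 = (-0.260000, -0.229000)
  predictor → (0.068800, -0.287480)
  k2 = (-0.287480, -0.157552)
  → (0.067151, -0.283193)
0.120000: (0.067151, -0.283193)
  k1 = (-0.283193, -0.153776)
  predictor → (0.033168, -0.301646)
  k2 = (-0.301646, -0.075955)
  → (0.032061, -0.296977)
(x_1(0.24), x_2(0.24)) ≈ (0.0321, -0.2970)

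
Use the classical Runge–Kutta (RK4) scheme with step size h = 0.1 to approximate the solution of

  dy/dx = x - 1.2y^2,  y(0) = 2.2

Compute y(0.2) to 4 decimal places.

1.4556

RK4: k1 = f(x_n, y_n); k2 = f(x_n + h/2, y_n + (h/2)·k1); k3 = f(x_n + h/2, y_n + (h/2)·k2); k4 = f(x_n + h, y_n + h·k3); y_{n+1} = y_n + (h/6)·(k1 + 2k2 + 2k3 + k4).
x=0.000000, y=2.200000:
  k1 = f(0.000000, 2.200000) = -5.808000
  k2 = f(0.050000, 1.909600) = -4.325887
  k3 = f(0.050000, 1.983706) = -4.672106
  k4 = f(0.100000, 1.732789) = -3.503071
  y ← 2.200000 + (0.1/6)·(k1 + 2k2 + 2k3 + k4) = 1.744882
x=0.100000, y=1.744882:
  k1 = f(0.100000, 1.744882) = -3.553538
  k2 = f(0.150000, 1.567206) = -2.797360
  k3 = f(0.150000, 1.605014) = -2.941286
  k4 = f(0.200000, 1.450754) = -2.325624
  y ← 1.744882 + (0.1/6)·(k1 + 2k2 + 2k3 + k4) = 1.455608
y(0.2) ≈ 1.4556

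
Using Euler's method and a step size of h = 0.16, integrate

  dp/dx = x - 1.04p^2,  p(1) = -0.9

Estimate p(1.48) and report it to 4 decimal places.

Euler: p_{n+1} = p_n + h·f(x_n, p_n).
x=1.000000, p=-0.900000: f=0.157600 → p ← -0.900000 + 0.16·0.157600 = -0.874784
x=1.160000, p=-0.874784: f=0.364143 → p ← -0.874784 + 0.16·0.364143 = -0.816521
x=1.320000, p=-0.816521: f=0.626625 → p ← -0.816521 + 0.16·0.626625 = -0.716261
p(1.48) ≈ -0.7163

-0.7163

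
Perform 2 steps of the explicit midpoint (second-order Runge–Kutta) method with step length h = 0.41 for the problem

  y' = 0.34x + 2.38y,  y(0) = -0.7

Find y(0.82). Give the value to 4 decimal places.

-4.0246

Midpoint: k1 = f(x_n, y_n); k2 = f(x_n + h/2, y_n + (h/2)·k1); y_{n+1} = y_n + h·k2.
x=0.000000, y=-0.700000:
  k1 = f(0.000000, -0.700000) = -1.666000
  k2 = f(0.205000, -1.041530) = -2.409141
  y ← -0.700000 + 0.41·(-2.409141) = -1.687748
x=0.410000, y=-1.687748:
  k1 = f(0.410000, -1.687748) = -3.877440
  k2 = f(0.615000, -2.482623) = -5.699543
  y ← -1.687748 + 0.41·(-5.699543) = -4.024561
y(0.82) ≈ -4.0246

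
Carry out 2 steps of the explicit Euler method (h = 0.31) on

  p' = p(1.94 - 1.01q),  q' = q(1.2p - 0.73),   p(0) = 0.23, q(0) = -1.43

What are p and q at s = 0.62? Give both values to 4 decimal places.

0.9361, -1.1661

Euler on (p,q): p_{n+1} = p_n + h·p', q_{n+1} = q_n + h·q'.
0.000000: (0.230000, -1.430000); f=(0.778389, 0.649220) → (0.471301, -1.228742)
0.310000: (0.471301, -1.228742); f=(1.499221, 0.202053) → (0.936059, -1.166105)
(p(0.62), q(0.62)) ≈ (0.9361, -1.1661)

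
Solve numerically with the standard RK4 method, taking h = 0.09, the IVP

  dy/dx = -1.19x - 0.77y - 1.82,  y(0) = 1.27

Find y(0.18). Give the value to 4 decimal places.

RK4: k1 = f(x_n, y_n); k2 = f(x_n + h/2, y_n + (h/2)·k1); k3 = f(x_n + h/2, y_n + (h/2)·k2); k4 = f(x_n + h, y_n + h·k3); y_{n+1} = y_n + (h/6)·(k1 + 2k2 + 2k3 + k4).
x=0.000000, y=1.270000:
  k1 = f(0.000000, 1.270000) = -2.797900
  k2 = f(0.045000, 1.144095) = -2.754503
  k3 = f(0.045000, 1.146047) = -2.756006
  k4 = f(0.090000, 1.021959) = -2.714009
  y ← 1.270000 + (0.09/6)·(k1 + 2k2 + 2k3 + k4) = 1.022006
x=0.090000, y=1.022006:
  k1 = f(0.090000, 1.022006) = -2.714045
  k2 = f(0.135000, 0.899874) = -2.673553
  k3 = f(0.135000, 0.901696) = -2.674956
  k4 = f(0.180000, 0.781260) = -2.635770
  y ← 1.022006 + (0.09/6)·(k1 + 2k2 + 2k3 + k4) = 0.781304
y(0.18) ≈ 0.7813

0.7813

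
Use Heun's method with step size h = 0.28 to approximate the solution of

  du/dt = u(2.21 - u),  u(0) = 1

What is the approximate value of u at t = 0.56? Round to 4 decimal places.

Heun: k1 = f(t_n, u_n); k2 = f(t_n + h, u_n + h·k1); u_{n+1} = u_n + (h/2)·(k1 + k2).
t=0.000000, u=1.000000:
  k1 = f(0.000000, 1.000000) = 1.210000
  k2 = f(0.280000, 1.338800) = 1.166363
  u ← 1.000000 + (0.28/2)·(1.210000 + 1.166363) = 1.332691
t=0.280000, u=1.332691:
  k1 = f(0.280000, 1.332691) = 1.169182
  k2 = f(0.560000, 1.660062) = 0.912932
  u ← 1.332691 + (0.28/2)·(1.169182 + 0.912932) = 1.624187
u(0.56) ≈ 1.6242

1.6242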